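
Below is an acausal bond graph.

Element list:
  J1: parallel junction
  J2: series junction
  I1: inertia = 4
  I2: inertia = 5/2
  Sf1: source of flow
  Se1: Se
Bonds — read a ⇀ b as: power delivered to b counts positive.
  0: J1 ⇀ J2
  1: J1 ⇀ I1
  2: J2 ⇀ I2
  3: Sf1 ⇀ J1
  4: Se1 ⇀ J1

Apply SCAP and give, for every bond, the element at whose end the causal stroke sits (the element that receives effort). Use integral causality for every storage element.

bond 3 stroke at Sf1  (source Sf1 imposes f)
bond 4 stroke at J1  (Se1 (Se) sets effort on bond)
bond 0 stroke at J2  (common-e at J1 fixed by 4)
bond 1 stroke at I1  (J1: bond 4 brought effort, rest push out)
bond 2 stroke at I2  (only one flow-in slot at J2)

β0 |J2
β1 |I1
β2 |I2
β3 |Sf1
β4 |J1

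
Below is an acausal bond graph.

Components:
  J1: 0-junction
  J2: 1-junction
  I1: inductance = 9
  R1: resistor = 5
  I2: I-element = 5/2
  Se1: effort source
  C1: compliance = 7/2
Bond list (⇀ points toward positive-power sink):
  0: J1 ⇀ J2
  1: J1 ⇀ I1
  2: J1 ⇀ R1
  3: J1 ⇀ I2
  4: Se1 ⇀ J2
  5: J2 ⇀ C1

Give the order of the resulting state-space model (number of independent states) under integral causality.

3  (C1, I1, I2 all integral)

bond 4 →J2  (Se1 fixes effort; stroke away)
bond 1 →I1  (I1: I, integral causality)
bond 3 →I2  (I2 outputs flow p/I2)
bond 5 →J2  (prefer integral on C1)
bond 0 →J1  (only one flow-in slot at J2)
bond 2 →R1  (J1 effort already set via bond 0)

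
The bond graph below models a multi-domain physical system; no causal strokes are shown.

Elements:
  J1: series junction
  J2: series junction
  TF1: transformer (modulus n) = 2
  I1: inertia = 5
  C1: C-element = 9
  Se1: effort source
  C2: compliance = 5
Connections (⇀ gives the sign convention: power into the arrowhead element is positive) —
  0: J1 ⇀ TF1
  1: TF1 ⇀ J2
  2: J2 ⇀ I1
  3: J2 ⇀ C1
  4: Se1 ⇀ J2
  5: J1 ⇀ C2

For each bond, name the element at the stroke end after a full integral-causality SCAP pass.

b0 stroke→TF1
b1 stroke→J2
b2 stroke→I1
b3 stroke→J2
b4 stroke→J2
b5 stroke→J1

#4 →J2  (source Se1 imposes e)
#2 →I1  (I1 integral (f out))
#1 →J2  (1-jn J2 has f-setter on 2)
#3 →J2  (J2: bond 2 brought flow, rest push out)
#0 →TF1  (TF1: transformer flips bond 1)
#5 →J1  (J1: bond 0 brought flow, rest push out)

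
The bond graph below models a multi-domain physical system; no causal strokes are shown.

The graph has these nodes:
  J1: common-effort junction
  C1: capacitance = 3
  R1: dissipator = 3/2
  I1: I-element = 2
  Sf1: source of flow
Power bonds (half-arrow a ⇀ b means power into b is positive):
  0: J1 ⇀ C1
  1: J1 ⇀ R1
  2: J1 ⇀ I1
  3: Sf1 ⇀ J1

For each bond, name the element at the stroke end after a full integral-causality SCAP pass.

#3 |Sf1  (Sf1 (Sf) sets flow on bond)
#0 |J1  (C1 outputs effort q/C1)
#1 |R1  (J1: bond 0 brought effort, rest push out)
#2 |I1  (J1: bond 0 brought effort, rest push out)

#0 stroke at J1
#1 stroke at R1
#2 stroke at I1
#3 stroke at Sf1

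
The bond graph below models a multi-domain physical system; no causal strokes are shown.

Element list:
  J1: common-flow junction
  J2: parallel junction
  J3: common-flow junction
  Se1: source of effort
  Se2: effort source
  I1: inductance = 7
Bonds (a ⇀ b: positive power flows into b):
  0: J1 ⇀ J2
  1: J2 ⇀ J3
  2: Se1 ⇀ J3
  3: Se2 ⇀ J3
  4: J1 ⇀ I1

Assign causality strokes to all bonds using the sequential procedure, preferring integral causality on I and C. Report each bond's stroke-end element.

b2 →J3  (Se1: effort source, stroke at far end)
b3 →J3  (Se2 (Se) sets effort on bond)
b1 →J2  (J3: last free bond brings flow in)
b0 →J1  (common-e at J2 fixed by 1)
b4 →I1  (closing 1-jn rule on J1)

#0 stroke→J1
#1 stroke→J2
#2 stroke→J3
#3 stroke→J3
#4 stroke→I1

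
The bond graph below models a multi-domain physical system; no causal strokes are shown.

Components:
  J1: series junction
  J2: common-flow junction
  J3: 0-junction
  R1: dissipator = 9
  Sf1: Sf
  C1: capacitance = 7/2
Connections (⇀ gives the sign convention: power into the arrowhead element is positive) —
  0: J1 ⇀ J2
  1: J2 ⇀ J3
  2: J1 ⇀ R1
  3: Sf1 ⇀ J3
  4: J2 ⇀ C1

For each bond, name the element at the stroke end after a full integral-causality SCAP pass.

b3 stroke at Sf1  (Sf1 fixes flow; stroke at Sf1)
b1 stroke at J3  (J3 needs exactly one e-in)
b0 stroke at J2  (1-jn J2 has f-setter on 1)
b4 stroke at J2  (1-jn J2 has f-setter on 1)
b2 stroke at J1  (J1 flow already set via bond 0)

β0 stroke→J2
β1 stroke→J3
β2 stroke→J1
β3 stroke→Sf1
β4 stroke→J2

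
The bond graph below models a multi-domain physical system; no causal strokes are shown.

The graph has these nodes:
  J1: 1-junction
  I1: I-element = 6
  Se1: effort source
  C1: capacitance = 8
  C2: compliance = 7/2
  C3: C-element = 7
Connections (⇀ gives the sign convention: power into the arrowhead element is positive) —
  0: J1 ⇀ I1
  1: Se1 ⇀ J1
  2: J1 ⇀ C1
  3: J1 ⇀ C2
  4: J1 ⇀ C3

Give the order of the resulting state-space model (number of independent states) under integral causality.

#1 |J1  (source Se1 imposes e)
#0 |I1  (prefer integral on I1)
#2 |J1  (1-jn J1 has f-setter on 0)
#3 |J1  (common-f at J1 fixed by 0)
#4 |J1  (1-jn J1 has f-setter on 0)

4  (C1, C2, C3, I1 all integral)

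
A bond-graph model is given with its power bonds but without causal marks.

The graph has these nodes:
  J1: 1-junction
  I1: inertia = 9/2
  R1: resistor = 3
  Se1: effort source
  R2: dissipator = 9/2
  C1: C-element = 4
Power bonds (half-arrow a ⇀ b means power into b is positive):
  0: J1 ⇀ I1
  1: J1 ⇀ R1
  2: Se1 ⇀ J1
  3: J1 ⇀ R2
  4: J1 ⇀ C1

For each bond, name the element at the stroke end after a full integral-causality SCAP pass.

b2 →J1  (source Se1 imposes e)
b0 →I1  (I1 outputs flow p/I1)
b1 →J1  (J1: bond 0 brought flow, rest push out)
b3 →J1  (1-jn J1 has f-setter on 0)
b4 →J1  (J1 flow already set via bond 0)

b0 stroke→I1
b1 stroke→J1
b2 stroke→J1
b3 stroke→J1
b4 stroke→J1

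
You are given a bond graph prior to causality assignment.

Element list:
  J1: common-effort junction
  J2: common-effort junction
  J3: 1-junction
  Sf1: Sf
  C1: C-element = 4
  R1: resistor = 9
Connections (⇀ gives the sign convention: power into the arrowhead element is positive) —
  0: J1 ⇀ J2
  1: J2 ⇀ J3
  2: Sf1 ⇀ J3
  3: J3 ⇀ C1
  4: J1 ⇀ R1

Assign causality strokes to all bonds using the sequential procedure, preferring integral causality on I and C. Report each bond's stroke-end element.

b0 |J2
b1 |J3
b2 |Sf1
b3 |J3
b4 |J1

#2 →Sf1  (source Sf1 imposes f)
#1 →J3  (J3 flow already set via bond 2)
#3 →J3  (J3 flow already set via bond 2)
#0 →J2  (J2: last free bond brings effort in)
#4 →J1  (only one effort-in slot at J1)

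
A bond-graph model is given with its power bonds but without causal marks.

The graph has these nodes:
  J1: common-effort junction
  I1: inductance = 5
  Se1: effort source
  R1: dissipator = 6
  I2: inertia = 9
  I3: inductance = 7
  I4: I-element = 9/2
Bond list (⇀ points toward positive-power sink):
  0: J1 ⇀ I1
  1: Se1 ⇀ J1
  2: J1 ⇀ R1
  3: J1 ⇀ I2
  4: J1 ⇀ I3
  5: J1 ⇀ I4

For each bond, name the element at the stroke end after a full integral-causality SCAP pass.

β0 stroke at I1
β1 stroke at J1
β2 stroke at R1
β3 stroke at I2
β4 stroke at I3
β5 stroke at I4

b1 |J1  (Se1 (Se) sets effort on bond)
b0 |I1  (J1 effort already set via bond 1)
b2 |R1  (J1 effort already set via bond 1)
b3 |I2  (J1 effort already set via bond 1)
b4 |I3  (J1: bond 1 brought effort, rest push out)
b5 |I4  (J1: bond 1 brought effort, rest push out)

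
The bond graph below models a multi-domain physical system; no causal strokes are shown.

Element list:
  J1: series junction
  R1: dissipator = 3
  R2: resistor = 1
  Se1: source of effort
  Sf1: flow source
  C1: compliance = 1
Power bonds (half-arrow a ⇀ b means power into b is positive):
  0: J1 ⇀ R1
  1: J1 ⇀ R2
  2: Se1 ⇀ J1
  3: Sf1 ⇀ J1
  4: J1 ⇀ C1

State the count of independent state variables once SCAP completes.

1  (C1 all integral)

bond 2 stroke at J1  (Se1 fixes effort; stroke away)
bond 3 stroke at Sf1  (Sf1: flow source, stroke at near end)
bond 0 stroke at J1  (J1: bond 3 brought flow, rest push out)
bond 1 stroke at J1  (common-f at J1 fixed by 3)
bond 4 stroke at J1  (1-jn J1 has f-setter on 3)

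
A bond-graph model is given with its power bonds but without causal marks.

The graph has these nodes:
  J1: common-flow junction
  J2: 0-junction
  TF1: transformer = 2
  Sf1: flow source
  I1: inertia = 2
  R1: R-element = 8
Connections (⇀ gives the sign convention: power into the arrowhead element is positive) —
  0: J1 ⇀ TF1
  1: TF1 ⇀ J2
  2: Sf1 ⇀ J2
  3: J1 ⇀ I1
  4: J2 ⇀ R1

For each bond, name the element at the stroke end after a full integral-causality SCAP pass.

#2 stroke→Sf1  (Sf1 fixes flow; stroke at Sf1)
#3 stroke→I1  (I1 integral (f out))
#0 stroke→J1  (J1 flow already set via bond 3)
#1 stroke→TF1  (TF1: transformer flips bond 0)
#4 stroke→J2  (only one effort-in slot at J2)

#0 |J1
#1 |TF1
#2 |Sf1
#3 |I1
#4 |J2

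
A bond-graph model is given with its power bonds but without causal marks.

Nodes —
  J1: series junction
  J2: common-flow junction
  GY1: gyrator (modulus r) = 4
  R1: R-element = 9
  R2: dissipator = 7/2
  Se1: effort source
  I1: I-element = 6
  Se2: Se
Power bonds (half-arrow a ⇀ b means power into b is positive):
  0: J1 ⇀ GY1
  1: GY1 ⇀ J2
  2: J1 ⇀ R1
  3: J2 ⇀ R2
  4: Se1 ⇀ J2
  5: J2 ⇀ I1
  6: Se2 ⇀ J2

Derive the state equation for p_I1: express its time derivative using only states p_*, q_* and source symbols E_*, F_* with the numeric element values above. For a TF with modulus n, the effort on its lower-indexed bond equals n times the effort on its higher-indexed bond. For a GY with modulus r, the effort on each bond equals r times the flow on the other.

b4 →J2  (Se1 (Se) sets effort on bond)
b6 →J2  (source Se2 imposes e)
b5 →I1  (prefer integral on I1)
b1 →J2  (J2: bond 5 brought flow, rest push out)
b3 →J2  (common-f at J2 fixed by 5)
b0 →J1  (GY GY1: same side as bond 1)
b2 →R1  (closing 1-jn rule on J1)

dp_I1/dt = E_Se1 + E_Se2 - 95*p_I1/108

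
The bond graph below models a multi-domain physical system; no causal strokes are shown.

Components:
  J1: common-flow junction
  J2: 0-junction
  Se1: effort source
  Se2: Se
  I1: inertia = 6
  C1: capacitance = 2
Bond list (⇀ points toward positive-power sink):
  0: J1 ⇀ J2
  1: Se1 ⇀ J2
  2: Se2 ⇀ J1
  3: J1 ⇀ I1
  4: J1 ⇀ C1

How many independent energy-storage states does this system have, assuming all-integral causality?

2  (C1, I1 all integral)

β1 |J2  (Se1 fixes effort; stroke away)
β2 |J1  (Se2 fixes effort; stroke away)
β0 |J1  (common-e at J2 fixed by 1)
β3 |I1  (I1 integral (f out))
β4 |J1  (1-jn J1 has f-setter on 3)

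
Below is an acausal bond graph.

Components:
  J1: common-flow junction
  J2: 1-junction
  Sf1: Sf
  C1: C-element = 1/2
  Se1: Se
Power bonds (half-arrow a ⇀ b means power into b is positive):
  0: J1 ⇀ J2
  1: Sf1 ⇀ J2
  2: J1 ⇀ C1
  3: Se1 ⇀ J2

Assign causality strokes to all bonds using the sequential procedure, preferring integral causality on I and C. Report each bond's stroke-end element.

bond 1 stroke→Sf1  (source Sf1 imposes f)
bond 3 stroke→J2  (source Se1 imposes e)
bond 0 stroke→J2  (common-f at J2 fixed by 1)
bond 2 stroke→J1  (1-jn J1 has f-setter on 0)

b0 stroke→J2
b1 stroke→Sf1
b2 stroke→J1
b3 stroke→J2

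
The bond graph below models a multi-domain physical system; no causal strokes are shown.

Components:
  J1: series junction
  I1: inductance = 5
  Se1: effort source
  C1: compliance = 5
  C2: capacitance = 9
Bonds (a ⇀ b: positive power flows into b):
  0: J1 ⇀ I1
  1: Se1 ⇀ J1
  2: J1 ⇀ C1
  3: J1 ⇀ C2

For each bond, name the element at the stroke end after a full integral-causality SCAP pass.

β1 stroke at J1  (Se1: effort source, stroke at far end)
β0 stroke at I1  (I1 outputs flow p/I1)
β2 stroke at J1  (J1 flow already set via bond 0)
β3 stroke at J1  (1-jn J1 has f-setter on 0)

β0 →I1
β1 →J1
β2 →J1
β3 →J1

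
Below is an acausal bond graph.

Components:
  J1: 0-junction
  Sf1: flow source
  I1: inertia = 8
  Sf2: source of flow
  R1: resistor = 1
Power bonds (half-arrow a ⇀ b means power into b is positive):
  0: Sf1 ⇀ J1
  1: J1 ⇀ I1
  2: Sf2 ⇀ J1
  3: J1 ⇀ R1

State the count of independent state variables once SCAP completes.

1  (I1 all integral)

β0 |Sf1  (source Sf1 imposes f)
β2 |Sf2  (Sf2 fixes flow; stroke at Sf2)
β1 |I1  (I1: I, integral causality)
β3 |J1  (J1: last free bond brings effort in)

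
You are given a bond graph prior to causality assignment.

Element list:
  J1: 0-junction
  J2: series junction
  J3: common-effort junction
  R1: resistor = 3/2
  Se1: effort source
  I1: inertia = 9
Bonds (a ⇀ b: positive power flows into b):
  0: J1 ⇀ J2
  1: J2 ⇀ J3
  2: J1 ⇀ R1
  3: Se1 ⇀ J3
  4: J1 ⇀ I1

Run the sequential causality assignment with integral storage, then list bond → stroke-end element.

#3 stroke→J3  (source Se1 imposes e)
#1 stroke→J2  (J3 effort already set via bond 3)
#0 stroke→J1  (only one flow-in slot at J2)
#2 stroke→R1  (J1: bond 0 brought effort, rest push out)
#4 stroke→I1  (J1: bond 0 brought effort, rest push out)

bond 0 |J1
bond 1 |J2
bond 2 |R1
bond 3 |J3
bond 4 |I1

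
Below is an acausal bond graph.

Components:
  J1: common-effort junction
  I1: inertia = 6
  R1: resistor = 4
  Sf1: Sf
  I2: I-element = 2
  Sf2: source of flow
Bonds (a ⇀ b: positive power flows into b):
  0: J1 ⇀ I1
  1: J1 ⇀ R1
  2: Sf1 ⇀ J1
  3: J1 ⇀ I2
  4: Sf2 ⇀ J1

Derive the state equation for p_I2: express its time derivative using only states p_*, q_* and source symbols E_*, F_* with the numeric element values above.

dp_I2/dt = 4*F_Sf1 + 4*F_Sf2 - 2*p_I1/3 - 2*p_I2

bond 2 →Sf1  (Sf1 fixes flow; stroke at Sf1)
bond 4 →Sf2  (source Sf2 imposes f)
bond 0 →I1  (I1 integral (f out))
bond 3 →I2  (prefer integral on I2)
bond 1 →J1  (closing 0-jn rule on J1)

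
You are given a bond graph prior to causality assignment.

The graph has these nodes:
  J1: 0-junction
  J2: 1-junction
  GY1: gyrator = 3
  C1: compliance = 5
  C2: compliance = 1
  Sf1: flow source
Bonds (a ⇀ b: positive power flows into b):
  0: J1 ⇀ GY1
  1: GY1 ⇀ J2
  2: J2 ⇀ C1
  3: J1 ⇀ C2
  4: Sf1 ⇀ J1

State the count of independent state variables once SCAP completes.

β4 stroke at Sf1  (Sf1 (Sf) sets flow on bond)
β2 stroke at J2  (C1 outputs effort q/C1)
β1 stroke at GY1  (closing 1-jn rule on J2)
β0 stroke at GY1  (through GY1, causality inverts; strokes same side of GY1)
β3 stroke at J1  (J1: last free bond brings effort in)

2  (C1, C2 all integral)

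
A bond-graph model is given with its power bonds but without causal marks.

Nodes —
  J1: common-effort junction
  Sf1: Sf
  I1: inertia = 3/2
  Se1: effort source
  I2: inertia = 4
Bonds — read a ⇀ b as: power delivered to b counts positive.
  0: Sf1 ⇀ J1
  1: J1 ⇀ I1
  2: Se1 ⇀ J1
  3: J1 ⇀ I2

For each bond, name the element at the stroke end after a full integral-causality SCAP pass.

b0 |Sf1
b1 |I1
b2 |J1
b3 |I2

b0 →Sf1  (Sf1 (Sf) sets flow on bond)
b2 →J1  (Se1 (Se) sets effort on bond)
b1 →I1  (common-e at J1 fixed by 2)
b3 →I2  (J1: bond 2 brought effort, rest push out)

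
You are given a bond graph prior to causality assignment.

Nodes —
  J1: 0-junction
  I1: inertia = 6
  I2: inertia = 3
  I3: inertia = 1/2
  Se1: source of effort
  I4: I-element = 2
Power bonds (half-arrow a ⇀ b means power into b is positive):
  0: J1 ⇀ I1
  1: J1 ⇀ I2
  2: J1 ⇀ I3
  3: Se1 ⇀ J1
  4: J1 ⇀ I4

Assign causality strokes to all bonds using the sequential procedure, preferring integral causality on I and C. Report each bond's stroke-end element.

#3 |J1  (Se1: effort source, stroke at far end)
#0 |I1  (common-e at J1 fixed by 3)
#1 |I2  (J1: bond 3 brought effort, rest push out)
#2 |I3  (common-e at J1 fixed by 3)
#4 |I4  (common-e at J1 fixed by 3)

β0 stroke at I1
β1 stroke at I2
β2 stroke at I3
β3 stroke at J1
β4 stroke at I4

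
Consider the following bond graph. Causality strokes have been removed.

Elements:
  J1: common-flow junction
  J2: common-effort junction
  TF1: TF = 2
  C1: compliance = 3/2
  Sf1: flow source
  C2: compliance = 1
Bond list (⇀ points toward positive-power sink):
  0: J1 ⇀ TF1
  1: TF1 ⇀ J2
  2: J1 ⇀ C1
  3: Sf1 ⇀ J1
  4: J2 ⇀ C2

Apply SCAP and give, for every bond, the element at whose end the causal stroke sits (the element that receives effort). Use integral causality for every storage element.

#0 →J1
#1 →TF1
#2 →J1
#3 →Sf1
#4 →J2

β3 stroke at Sf1  (Sf1 (Sf) sets flow on bond)
β0 stroke at J1  (J1: bond 3 brought flow, rest push out)
β2 stroke at J1  (J1: bond 3 brought flow, rest push out)
β1 stroke at TF1  (TF TF1: opposite of bond 0)
β4 stroke at J2  (J2: last free bond brings effort in)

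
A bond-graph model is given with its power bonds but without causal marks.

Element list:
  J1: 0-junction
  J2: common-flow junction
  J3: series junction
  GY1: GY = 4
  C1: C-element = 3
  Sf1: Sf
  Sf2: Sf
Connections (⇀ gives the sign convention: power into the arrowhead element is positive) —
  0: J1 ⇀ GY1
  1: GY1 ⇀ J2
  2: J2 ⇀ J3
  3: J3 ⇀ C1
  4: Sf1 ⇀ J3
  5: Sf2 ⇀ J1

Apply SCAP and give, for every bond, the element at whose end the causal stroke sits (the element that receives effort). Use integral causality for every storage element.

b4 stroke→Sf1  (source Sf1 imposes f)
b5 stroke→Sf2  (Sf2: flow source, stroke at near end)
b0 stroke→J1  (closing 0-jn rule on J1)
b2 stroke→J3  (J3 flow already set via bond 4)
b3 stroke→J3  (common-f at J3 fixed by 4)
b1 stroke→J2  (GY1 both-in/both-out from 0)

bond 0 stroke at J1
bond 1 stroke at J2
bond 2 stroke at J3
bond 3 stroke at J3
bond 4 stroke at Sf1
bond 5 stroke at Sf2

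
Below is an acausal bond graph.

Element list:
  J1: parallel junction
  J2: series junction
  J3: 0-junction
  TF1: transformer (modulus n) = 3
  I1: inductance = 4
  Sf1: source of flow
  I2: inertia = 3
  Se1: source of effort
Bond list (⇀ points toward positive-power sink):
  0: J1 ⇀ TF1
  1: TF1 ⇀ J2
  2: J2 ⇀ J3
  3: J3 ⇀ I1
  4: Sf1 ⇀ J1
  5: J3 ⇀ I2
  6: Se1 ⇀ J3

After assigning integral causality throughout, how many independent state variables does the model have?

b4 stroke→Sf1  (Sf1 (Sf) sets flow on bond)
b6 stroke→J3  (Se1 fixes effort; stroke away)
b0 stroke→J1  (J1 needs exactly one e-in)
b2 stroke→J2  (J3 effort already set via bond 6)
b3 stroke→I1  (J3 effort already set via bond 6)
b5 stroke→I2  (J3 effort already set via bond 6)
b1 stroke→TF1  (TF1: transformer flips bond 0)

2  (I1, I2 all integral)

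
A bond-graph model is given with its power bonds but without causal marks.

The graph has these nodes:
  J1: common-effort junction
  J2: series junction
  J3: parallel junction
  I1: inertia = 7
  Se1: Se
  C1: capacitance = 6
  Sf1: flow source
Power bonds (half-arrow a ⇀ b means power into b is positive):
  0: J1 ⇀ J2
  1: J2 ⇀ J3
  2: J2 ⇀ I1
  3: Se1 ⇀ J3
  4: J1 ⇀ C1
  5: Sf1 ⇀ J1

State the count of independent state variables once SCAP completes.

2  (C1, I1 all integral)

bond 3 →J3  (Se1 fixes effort; stroke away)
bond 5 →Sf1  (Sf1 (Sf) sets flow on bond)
bond 1 →J2  (J3: bond 3 brought effort, rest push out)
bond 2 →I1  (prefer integral on I1)
bond 0 →J2  (1-jn J2 has f-setter on 2)
bond 4 →J1  (closing 0-jn rule on J1)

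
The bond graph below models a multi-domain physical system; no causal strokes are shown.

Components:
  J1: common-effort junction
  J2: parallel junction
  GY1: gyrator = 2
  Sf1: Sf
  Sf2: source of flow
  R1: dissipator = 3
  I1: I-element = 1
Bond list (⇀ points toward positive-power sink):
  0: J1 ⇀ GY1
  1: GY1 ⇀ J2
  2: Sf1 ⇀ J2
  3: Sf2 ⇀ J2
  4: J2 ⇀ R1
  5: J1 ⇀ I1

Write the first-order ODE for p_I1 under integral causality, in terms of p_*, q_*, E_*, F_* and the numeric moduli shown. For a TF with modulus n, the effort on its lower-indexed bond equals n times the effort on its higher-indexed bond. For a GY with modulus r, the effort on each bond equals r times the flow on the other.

bond 2 |Sf1  (Sf1 (Sf) sets flow on bond)
bond 3 |Sf2  (Sf2 fixes flow; stroke at Sf2)
bond 5 |I1  (I1: I, integral causality)
bond 0 |J1  (J1: last free bond brings effort in)
bond 1 |J2  (GY GY1: same side as bond 0)
bond 4 |R1  (J2 effort already set via bond 1)

dp_I1/dt = -2*F_Sf1 - 2*F_Sf2 - 4*p_I1/3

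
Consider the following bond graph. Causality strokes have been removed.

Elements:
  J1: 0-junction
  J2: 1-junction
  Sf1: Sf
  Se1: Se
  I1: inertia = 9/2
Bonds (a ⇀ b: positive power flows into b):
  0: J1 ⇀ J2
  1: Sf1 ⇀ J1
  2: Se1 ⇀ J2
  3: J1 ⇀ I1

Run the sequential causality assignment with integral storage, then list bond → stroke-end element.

#0 →J1
#1 →Sf1
#2 →J2
#3 →I1

#1 →Sf1  (Sf1: flow source, stroke at near end)
#2 →J2  (Se1 (Se) sets effort on bond)
#0 →J1  (J2: last free bond brings flow in)
#3 →I1  (0-jn J1 has e-setter on 0)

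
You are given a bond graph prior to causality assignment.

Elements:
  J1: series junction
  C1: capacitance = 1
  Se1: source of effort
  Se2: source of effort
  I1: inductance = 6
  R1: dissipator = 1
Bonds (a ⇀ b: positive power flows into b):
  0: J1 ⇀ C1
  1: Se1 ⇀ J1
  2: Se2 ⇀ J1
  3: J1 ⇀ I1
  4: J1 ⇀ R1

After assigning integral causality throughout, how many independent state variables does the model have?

bond 1 →J1  (source Se1 imposes e)
bond 2 →J1  (Se2 fixes effort; stroke away)
bond 0 →J1  (C1: C, integral causality)
bond 3 →I1  (I1: I, integral causality)
bond 4 →J1  (common-f at J1 fixed by 3)

2  (C1, I1 all integral)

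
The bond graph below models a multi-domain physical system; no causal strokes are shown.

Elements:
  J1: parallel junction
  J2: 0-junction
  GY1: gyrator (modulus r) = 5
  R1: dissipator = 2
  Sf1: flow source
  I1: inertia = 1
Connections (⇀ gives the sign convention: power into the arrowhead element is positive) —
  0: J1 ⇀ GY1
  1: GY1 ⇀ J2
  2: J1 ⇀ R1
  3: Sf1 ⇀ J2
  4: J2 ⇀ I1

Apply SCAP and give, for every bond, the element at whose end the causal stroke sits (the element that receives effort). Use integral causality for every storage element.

β3 →Sf1  (Sf1 fixes flow; stroke at Sf1)
β4 →I1  (I1: I, integral causality)
β1 →J2  (J2: last free bond brings effort in)
β0 →J1  (GY1 both-in/both-out from 1)
β2 →R1  (common-e at J1 fixed by 0)

bond 0 →J1
bond 1 →J2
bond 2 →R1
bond 3 →Sf1
bond 4 →I1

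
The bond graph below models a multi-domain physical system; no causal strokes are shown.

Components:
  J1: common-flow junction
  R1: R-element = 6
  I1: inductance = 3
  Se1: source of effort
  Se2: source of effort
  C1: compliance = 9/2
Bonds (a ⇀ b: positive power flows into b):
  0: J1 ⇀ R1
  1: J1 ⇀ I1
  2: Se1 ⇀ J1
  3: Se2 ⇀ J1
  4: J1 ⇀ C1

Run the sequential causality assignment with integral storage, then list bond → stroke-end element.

b2 stroke at J1  (source Se1 imposes e)
b3 stroke at J1  (source Se2 imposes e)
b1 stroke at I1  (I1: I, integral causality)
b0 stroke at J1  (J1 flow already set via bond 1)
b4 stroke at J1  (1-jn J1 has f-setter on 1)

bond 0 stroke at J1
bond 1 stroke at I1
bond 2 stroke at J1
bond 3 stroke at J1
bond 4 stroke at J1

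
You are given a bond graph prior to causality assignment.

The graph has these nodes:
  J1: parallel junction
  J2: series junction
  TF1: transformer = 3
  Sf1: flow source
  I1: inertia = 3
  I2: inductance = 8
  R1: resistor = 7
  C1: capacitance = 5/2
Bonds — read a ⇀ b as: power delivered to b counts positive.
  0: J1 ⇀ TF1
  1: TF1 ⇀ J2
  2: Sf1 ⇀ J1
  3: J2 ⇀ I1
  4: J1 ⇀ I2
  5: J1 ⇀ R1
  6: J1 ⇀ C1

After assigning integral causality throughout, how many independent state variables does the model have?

3  (C1, I1, I2 all integral)

b2 stroke at Sf1  (source Sf1 imposes f)
b3 stroke at I1  (I1 integral (f out))
b1 stroke at J2  (J2: bond 3 brought flow, rest push out)
b0 stroke at TF1  (TF1 one-in-one-out from 1)
b4 stroke at I2  (I2: I, integral causality)
b6 stroke at J1  (C1 integral (e out))
b5 stroke at R1  (J1: bond 6 brought effort, rest push out)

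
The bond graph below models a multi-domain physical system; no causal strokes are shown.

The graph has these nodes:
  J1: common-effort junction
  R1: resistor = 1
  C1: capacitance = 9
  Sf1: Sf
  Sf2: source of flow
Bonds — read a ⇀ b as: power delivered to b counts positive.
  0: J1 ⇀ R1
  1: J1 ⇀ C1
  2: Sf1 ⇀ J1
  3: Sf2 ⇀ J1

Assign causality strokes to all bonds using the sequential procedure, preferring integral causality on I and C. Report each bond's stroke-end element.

bond 2 →Sf1  (source Sf1 imposes f)
bond 3 →Sf2  (Sf2 (Sf) sets flow on bond)
bond 1 →J1  (C1 outputs effort q/C1)
bond 0 →R1  (0-jn J1 has e-setter on 1)

bond 0 stroke→R1
bond 1 stroke→J1
bond 2 stroke→Sf1
bond 3 stroke→Sf2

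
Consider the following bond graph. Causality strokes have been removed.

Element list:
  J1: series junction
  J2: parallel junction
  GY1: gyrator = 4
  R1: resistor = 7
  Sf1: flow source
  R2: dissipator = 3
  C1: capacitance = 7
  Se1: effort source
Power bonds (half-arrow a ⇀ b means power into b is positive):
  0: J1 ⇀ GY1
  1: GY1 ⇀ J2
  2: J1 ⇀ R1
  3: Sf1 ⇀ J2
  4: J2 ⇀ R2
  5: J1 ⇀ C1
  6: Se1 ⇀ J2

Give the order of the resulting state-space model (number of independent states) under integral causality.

#3 →Sf1  (Sf1 (Sf) sets flow on bond)
#6 →J2  (source Se1 imposes e)
#1 →GY1  (0-jn J2 has e-setter on 6)
#4 →R2  (J2 effort already set via bond 6)
#0 →GY1  (through GY1, causality inverts; strokes same side of GY1)
#2 →J1  (1-jn J1 has f-setter on 0)
#5 →J1  (J1: bond 0 brought flow, rest push out)

1  (C1 all integral)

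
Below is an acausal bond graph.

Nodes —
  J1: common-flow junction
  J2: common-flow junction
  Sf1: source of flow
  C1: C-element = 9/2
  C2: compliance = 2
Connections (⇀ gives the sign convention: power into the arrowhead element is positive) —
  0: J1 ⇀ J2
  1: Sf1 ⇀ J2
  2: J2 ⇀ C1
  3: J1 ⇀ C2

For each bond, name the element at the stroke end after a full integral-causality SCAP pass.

bond 1 |Sf1  (source Sf1 imposes f)
bond 0 |J2  (J2: bond 1 brought flow, rest push out)
bond 2 |J2  (J2: bond 1 brought flow, rest push out)
bond 3 |J1  (1-jn J1 has f-setter on 0)

#0 stroke→J2
#1 stroke→Sf1
#2 stroke→J2
#3 stroke→J1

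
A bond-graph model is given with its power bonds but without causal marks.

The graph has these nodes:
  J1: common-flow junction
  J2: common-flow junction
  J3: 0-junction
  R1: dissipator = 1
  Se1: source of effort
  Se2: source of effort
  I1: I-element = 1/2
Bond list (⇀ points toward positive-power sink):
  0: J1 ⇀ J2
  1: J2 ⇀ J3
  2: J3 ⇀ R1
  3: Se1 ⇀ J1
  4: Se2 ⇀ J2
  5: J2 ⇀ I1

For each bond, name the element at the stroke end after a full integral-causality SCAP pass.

#0 |J2
#1 |J2
#2 |J3
#3 |J1
#4 |J2
#5 |I1

bond 3 →J1  (Se1: effort source, stroke at far end)
bond 4 →J2  (source Se2 imposes e)
bond 0 →J2  (only one flow-in slot at J1)
bond 5 →I1  (I1 outputs flow p/I1)
bond 1 →J2  (J2: bond 5 brought flow, rest push out)
bond 2 →J3  (J3 needs exactly one e-in)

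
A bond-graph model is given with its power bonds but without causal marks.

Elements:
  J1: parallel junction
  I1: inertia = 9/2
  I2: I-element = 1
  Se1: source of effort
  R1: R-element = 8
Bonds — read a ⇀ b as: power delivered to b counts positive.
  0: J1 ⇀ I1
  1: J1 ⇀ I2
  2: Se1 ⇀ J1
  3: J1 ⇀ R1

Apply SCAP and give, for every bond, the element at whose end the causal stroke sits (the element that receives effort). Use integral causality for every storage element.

b2 |J1  (source Se1 imposes e)
b0 |I1  (J1 effort already set via bond 2)
b1 |I2  (J1: bond 2 brought effort, rest push out)
b3 |R1  (0-jn J1 has e-setter on 2)

β0 stroke→I1
β1 stroke→I2
β2 stroke→J1
β3 stroke→R1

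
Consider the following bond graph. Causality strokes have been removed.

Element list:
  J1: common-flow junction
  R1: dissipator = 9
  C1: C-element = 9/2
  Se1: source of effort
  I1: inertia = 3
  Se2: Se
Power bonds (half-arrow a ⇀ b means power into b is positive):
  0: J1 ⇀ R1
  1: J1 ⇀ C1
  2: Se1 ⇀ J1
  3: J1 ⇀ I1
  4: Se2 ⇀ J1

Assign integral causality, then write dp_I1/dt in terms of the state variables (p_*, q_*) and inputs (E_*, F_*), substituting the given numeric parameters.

bond 2 |J1  (source Se1 imposes e)
bond 4 |J1  (Se2 (Se) sets effort on bond)
bond 1 |J1  (C1 outputs effort q/C1)
bond 3 |I1  (I1: I, integral causality)
bond 0 |J1  (J1 flow already set via bond 3)

dp_I1/dt = E_Se1 + E_Se2 - 3*p_I1 - 2*q_C1/9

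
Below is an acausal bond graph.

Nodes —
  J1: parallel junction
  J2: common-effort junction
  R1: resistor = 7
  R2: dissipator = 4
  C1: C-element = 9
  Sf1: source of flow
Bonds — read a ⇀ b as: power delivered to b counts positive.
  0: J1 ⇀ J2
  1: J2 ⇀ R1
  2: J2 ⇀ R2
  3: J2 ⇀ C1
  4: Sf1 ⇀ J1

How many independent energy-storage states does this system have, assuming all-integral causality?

1  (C1 all integral)

bond 4 stroke→Sf1  (source Sf1 imposes f)
bond 0 stroke→J1  (J1: last free bond brings effort in)
bond 3 stroke→J2  (C1 integral (e out))
bond 1 stroke→R1  (J2: bond 3 brought effort, rest push out)
bond 2 stroke→R2  (J2: bond 3 brought effort, rest push out)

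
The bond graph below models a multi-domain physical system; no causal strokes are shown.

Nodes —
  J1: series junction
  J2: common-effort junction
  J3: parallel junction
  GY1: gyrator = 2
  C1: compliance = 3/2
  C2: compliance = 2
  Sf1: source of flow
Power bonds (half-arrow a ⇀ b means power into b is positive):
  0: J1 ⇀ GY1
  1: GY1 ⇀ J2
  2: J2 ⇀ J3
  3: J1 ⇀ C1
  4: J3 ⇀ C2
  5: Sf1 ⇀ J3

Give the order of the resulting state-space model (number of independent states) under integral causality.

β5 |Sf1  (Sf1 (Sf) sets flow on bond)
β3 |J1  (C1 integral (e out))
β0 |GY1  (J1 needs exactly one f-in)
β1 |GY1  (GY1 both-in/both-out from 0)
β2 |J2  (only one effort-in slot at J2)
β4 |J3  (only one effort-in slot at J3)

2  (C1, C2 all integral)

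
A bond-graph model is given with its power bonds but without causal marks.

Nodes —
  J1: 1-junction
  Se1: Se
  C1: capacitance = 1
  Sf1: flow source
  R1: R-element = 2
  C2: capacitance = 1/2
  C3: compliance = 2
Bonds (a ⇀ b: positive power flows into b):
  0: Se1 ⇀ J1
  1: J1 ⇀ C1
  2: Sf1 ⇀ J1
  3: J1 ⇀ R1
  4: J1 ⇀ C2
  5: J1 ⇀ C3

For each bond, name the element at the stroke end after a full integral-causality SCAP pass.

bond 0 stroke at J1  (source Se1 imposes e)
bond 2 stroke at Sf1  (source Sf1 imposes f)
bond 1 stroke at J1  (J1 flow already set via bond 2)
bond 3 stroke at J1  (common-f at J1 fixed by 2)
bond 4 stroke at J1  (J1: bond 2 brought flow, rest push out)
bond 5 stroke at J1  (J1: bond 2 brought flow, rest push out)

#0 |J1
#1 |J1
#2 |Sf1
#3 |J1
#4 |J1
#5 |J1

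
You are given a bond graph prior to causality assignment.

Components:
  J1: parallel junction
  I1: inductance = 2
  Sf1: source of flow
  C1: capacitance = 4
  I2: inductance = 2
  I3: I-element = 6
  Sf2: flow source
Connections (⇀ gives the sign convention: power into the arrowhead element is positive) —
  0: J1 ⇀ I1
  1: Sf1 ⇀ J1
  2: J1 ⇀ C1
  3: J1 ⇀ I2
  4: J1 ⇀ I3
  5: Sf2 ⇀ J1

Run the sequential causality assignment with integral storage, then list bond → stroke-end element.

#0 stroke at I1
#1 stroke at Sf1
#2 stroke at J1
#3 stroke at I2
#4 stroke at I3
#5 stroke at Sf2

b1 →Sf1  (Sf1 (Sf) sets flow on bond)
b5 →Sf2  (Sf2: flow source, stroke at near end)
b0 →I1  (prefer integral on I1)
b2 →J1  (prefer integral on C1)
b3 →I2  (0-jn J1 has e-setter on 2)
b4 →I3  (common-e at J1 fixed by 2)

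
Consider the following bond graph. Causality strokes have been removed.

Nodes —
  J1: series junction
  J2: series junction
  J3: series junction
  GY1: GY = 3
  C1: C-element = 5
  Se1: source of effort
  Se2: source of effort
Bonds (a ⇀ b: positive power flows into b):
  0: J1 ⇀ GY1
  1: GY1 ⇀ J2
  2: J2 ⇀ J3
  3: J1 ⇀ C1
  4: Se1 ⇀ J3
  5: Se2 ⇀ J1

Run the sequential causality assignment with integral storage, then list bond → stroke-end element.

#0 stroke→GY1
#1 stroke→GY1
#2 stroke→J2
#3 stroke→J1
#4 stroke→J3
#5 stroke→J1

bond 4 stroke at J3  (source Se1 imposes e)
bond 5 stroke at J1  (Se2 fixes effort; stroke away)
bond 2 stroke at J2  (closing 1-jn rule on J3)
bond 1 stroke at GY1  (closing 1-jn rule on J2)
bond 0 stroke at GY1  (through GY1, causality inverts; strokes same side of GY1)
bond 3 stroke at J1  (J1: bond 0 brought flow, rest push out)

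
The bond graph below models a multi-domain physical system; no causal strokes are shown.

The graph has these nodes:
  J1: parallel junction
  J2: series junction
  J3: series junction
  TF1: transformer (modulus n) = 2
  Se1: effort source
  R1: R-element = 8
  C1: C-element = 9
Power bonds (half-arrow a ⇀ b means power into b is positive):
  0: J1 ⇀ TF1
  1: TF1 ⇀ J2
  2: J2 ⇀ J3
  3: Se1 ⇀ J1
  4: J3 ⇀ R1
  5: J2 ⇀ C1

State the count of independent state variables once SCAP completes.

bond 3 stroke→J1  (source Se1 imposes e)
bond 0 stroke→TF1  (common-e at J1 fixed by 3)
bond 1 stroke→J2  (TF1 one-in-one-out from 0)
bond 5 stroke→J2  (prefer integral on C1)
bond 2 stroke→J3  (J2 needs exactly one f-in)
bond 4 stroke→R1  (J3: last free bond brings flow in)

1  (C1 all integral)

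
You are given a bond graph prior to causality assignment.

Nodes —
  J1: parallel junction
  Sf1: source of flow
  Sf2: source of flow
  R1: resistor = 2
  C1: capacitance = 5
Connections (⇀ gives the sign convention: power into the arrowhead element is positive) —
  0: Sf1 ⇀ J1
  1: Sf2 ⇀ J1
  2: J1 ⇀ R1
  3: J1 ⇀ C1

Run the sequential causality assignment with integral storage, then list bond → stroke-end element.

b0 stroke at Sf1
b1 stroke at Sf2
b2 stroke at R1
b3 stroke at J1

bond 0 stroke→Sf1  (Sf1 fixes flow; stroke at Sf1)
bond 1 stroke→Sf2  (Sf2 fixes flow; stroke at Sf2)
bond 3 stroke→J1  (C1 outputs effort q/C1)
bond 2 stroke→R1  (J1 effort already set via bond 3)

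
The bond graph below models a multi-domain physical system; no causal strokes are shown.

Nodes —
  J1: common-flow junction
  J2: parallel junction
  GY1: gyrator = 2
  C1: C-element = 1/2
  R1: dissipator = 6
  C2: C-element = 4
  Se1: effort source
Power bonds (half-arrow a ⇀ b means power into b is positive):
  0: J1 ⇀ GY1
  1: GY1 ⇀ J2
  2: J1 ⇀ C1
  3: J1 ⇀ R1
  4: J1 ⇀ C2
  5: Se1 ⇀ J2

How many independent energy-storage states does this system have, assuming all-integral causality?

2  (C1, C2 all integral)

b5 →J2  (Se1 (Se) sets effort on bond)
b1 →GY1  (J2: bond 5 brought effort, rest push out)
b0 →GY1  (GY1: gyrator matches bond 1)
b2 →J1  (1-jn J1 has f-setter on 0)
b3 →J1  (J1: bond 0 brought flow, rest push out)
b4 →J1  (common-f at J1 fixed by 0)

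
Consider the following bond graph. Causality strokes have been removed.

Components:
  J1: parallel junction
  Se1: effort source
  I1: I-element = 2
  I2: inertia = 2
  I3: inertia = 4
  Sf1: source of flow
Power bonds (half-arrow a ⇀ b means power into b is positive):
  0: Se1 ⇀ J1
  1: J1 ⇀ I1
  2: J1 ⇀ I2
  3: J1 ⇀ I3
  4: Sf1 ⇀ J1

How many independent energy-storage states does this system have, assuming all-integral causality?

β0 stroke→J1  (Se1 fixes effort; stroke away)
β4 stroke→Sf1  (Sf1 (Sf) sets flow on bond)
β1 stroke→I1  (J1: bond 0 brought effort, rest push out)
β2 stroke→I2  (common-e at J1 fixed by 0)
β3 stroke→I3  (J1: bond 0 brought effort, rest push out)

3  (I1, I2, I3 all integral)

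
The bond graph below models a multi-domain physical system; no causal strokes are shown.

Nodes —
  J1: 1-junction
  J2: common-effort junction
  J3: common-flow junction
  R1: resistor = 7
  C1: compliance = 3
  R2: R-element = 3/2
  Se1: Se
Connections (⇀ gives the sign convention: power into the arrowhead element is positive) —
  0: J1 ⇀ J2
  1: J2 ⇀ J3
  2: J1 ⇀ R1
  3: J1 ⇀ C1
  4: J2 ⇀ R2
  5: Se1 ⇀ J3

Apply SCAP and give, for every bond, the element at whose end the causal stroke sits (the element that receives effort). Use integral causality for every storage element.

bond 5 stroke at J3  (Se1 (Se) sets effort on bond)
bond 1 stroke at J2  (closing 1-jn rule on J3)
bond 0 stroke at J1  (J2 effort already set via bond 1)
bond 4 stroke at R2  (J2 effort already set via bond 1)
bond 3 stroke at J1  (prefer integral on C1)
bond 2 stroke at R1  (only one flow-in slot at J1)

β0 |J1
β1 |J2
β2 |R1
β3 |J1
β4 |R2
β5 |J3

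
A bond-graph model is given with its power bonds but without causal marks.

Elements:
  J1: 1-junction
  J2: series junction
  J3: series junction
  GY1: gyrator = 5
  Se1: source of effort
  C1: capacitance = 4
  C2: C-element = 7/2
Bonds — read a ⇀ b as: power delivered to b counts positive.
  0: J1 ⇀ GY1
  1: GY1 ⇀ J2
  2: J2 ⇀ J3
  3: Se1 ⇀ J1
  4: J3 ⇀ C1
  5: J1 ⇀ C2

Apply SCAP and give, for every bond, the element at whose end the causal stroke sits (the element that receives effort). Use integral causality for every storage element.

b3 stroke→J1  (Se1 (Se) sets effort on bond)
b4 stroke→J3  (C1 outputs effort q/C1)
b2 stroke→J2  (only one flow-in slot at J3)
b1 stroke→GY1  (J2: last free bond brings flow in)
b0 stroke→GY1  (through GY1, causality inverts; strokes same side of GY1)
b5 stroke→J1  (J1: bond 0 brought flow, rest push out)

β0 →GY1
β1 →GY1
β2 →J2
β3 →J1
β4 →J3
β5 →J1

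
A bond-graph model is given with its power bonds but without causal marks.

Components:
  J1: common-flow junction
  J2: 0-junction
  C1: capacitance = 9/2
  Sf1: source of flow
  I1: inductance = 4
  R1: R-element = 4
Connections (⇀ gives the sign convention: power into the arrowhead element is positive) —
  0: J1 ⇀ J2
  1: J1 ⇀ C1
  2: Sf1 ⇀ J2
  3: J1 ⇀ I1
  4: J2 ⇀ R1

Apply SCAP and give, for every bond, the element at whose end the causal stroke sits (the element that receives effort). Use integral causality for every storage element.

β2 stroke→Sf1  (Sf1: flow source, stroke at near end)
β1 stroke→J1  (prefer integral on C1)
β3 stroke→I1  (prefer integral on I1)
β0 stroke→J1  (common-f at J1 fixed by 3)
β4 stroke→J2  (only one effort-in slot at J2)

b0 stroke→J1
b1 stroke→J1
b2 stroke→Sf1
b3 stroke→I1
b4 stroke→J2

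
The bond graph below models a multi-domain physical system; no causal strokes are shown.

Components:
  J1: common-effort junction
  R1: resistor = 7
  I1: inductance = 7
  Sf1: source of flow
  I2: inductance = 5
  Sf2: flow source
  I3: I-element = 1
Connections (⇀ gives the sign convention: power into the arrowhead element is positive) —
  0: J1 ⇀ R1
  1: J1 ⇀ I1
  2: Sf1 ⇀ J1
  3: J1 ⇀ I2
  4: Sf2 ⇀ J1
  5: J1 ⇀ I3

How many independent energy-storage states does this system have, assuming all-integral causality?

3  (I1, I2, I3 all integral)

bond 2 stroke→Sf1  (source Sf1 imposes f)
bond 4 stroke→Sf2  (Sf2 fixes flow; stroke at Sf2)
bond 1 stroke→I1  (I1 outputs flow p/I1)
bond 3 stroke→I2  (I2: I, integral causality)
bond 5 stroke→I3  (I3 outputs flow p/I3)
bond 0 stroke→J1  (J1: last free bond brings effort in)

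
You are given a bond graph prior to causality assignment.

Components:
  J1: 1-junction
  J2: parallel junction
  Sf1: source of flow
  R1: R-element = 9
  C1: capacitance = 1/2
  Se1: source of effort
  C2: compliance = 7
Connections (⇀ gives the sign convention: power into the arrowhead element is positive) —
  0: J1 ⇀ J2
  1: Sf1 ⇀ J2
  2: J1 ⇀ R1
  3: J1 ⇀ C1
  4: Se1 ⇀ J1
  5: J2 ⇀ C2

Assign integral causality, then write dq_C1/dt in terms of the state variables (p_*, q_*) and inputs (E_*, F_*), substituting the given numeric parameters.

dq_C1/dt = E_Se1/9 - 2*q_C1/9 - q_C2/63

b1 stroke at Sf1  (source Sf1 imposes f)
b4 stroke at J1  (source Se1 imposes e)
b3 stroke at J1  (prefer integral on C1)
b5 stroke at J2  (C2 outputs effort q/C2)
b0 stroke at J1  (J2: bond 5 brought effort, rest push out)
b2 stroke at R1  (J1 needs exactly one f-in)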